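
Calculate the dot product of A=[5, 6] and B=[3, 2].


Dot product = sum of element-wise products
A[0]*B[0] = 5*3 = 15
A[1]*B[1] = 6*2 = 12
Sum = 15 + 12 = 27

27


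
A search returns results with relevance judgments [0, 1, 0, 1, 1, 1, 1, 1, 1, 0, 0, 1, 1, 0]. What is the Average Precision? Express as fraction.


Computing P@k for each relevant position:
Position 1: not relevant
Position 2: relevant, P@2 = 1/2 = 1/2
Position 3: not relevant
Position 4: relevant, P@4 = 2/4 = 1/2
Position 5: relevant, P@5 = 3/5 = 3/5
Position 6: relevant, P@6 = 4/6 = 2/3
Position 7: relevant, P@7 = 5/7 = 5/7
Position 8: relevant, P@8 = 6/8 = 3/4
Position 9: relevant, P@9 = 7/9 = 7/9
Position 10: not relevant
Position 11: not relevant
Position 12: relevant, P@12 = 8/12 = 2/3
Position 13: relevant, P@13 = 9/13 = 9/13
Position 14: not relevant
Sum of P@k = 1/2 + 1/2 + 3/5 + 2/3 + 5/7 + 3/4 + 7/9 + 2/3 + 9/13 = 96113/16380
AP = 96113/16380 / 9 = 96113/147420

96113/147420


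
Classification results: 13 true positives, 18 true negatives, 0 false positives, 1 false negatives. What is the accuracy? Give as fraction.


Accuracy = (TP + TN) / (TP + TN + FP + FN)
TP + TN = 13 + 18 = 31
Total = 13 + 18 + 0 + 1 = 32
Accuracy = 31 / 32 = 31/32

31/32


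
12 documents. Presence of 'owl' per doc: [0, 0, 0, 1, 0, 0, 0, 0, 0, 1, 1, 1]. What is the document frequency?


Checking each document for 'owl':
Doc 1: absent
Doc 2: absent
Doc 3: absent
Doc 4: present
Doc 5: absent
Doc 6: absent
Doc 7: absent
Doc 8: absent
Doc 9: absent
Doc 10: present
Doc 11: present
Doc 12: present
df = sum of presences = 0 + 0 + 0 + 1 + 0 + 0 + 0 + 0 + 0 + 1 + 1 + 1 = 4

4


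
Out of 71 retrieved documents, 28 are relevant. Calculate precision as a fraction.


Precision = relevant_retrieved / total_retrieved
= 28 / 71
= 28 / (28 + 43)
= 28/71

28/71


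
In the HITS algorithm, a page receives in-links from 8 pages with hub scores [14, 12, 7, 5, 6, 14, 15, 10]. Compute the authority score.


Authority = sum of hub scores of in-linkers
In-link 1: hub score = 14
In-link 2: hub score = 12
In-link 3: hub score = 7
In-link 4: hub score = 5
In-link 5: hub score = 6
In-link 6: hub score = 14
In-link 7: hub score = 15
In-link 8: hub score = 10
Authority = 14 + 12 + 7 + 5 + 6 + 14 + 15 + 10 = 83

83


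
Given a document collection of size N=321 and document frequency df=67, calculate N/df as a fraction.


IDF ratio = N / df
= 321 / 67
= 321/67

321/67


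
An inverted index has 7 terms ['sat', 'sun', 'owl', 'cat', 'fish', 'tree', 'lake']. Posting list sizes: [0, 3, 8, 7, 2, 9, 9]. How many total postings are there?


Summing posting list sizes:
'sat': 0 postings
'sun': 3 postings
'owl': 8 postings
'cat': 7 postings
'fish': 2 postings
'tree': 9 postings
'lake': 9 postings
Total = 0 + 3 + 8 + 7 + 2 + 9 + 9 = 38

38


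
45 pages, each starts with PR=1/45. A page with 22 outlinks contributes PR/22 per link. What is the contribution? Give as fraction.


Initial PR = 1/45 = 1/45
Outlinks = 22
Contribution per link = PR / outlinks
= 1/45 / 22
= 1/990

1/990


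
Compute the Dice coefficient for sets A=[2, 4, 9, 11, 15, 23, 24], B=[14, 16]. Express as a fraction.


A intersect B = []
|A intersect B| = 0
|A| = 7, |B| = 2
Dice = 2*0 / (7+2)
= 0 / 9 = 0

0


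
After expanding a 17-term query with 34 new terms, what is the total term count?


Original terms: 17
Expansion terms: 34
Total = 17 + 34 = 51

51


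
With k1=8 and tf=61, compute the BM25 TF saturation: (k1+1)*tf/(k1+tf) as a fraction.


BM25 TF component = (k1+1)*tf / (k1+tf)
k1 = 8, tf = 61
Numerator = (8+1)*61 = 549
Denominator = 8 + 61 = 69
= 549/69 = 183/23

183/23


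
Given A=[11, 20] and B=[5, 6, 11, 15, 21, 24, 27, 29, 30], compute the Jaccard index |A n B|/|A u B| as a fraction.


A intersect B = [11]
|A intersect B| = 1
A union B = [5, 6, 11, 15, 20, 21, 24, 27, 29, 30]
|A union B| = 10
Jaccard = 1/10 = 1/10

1/10


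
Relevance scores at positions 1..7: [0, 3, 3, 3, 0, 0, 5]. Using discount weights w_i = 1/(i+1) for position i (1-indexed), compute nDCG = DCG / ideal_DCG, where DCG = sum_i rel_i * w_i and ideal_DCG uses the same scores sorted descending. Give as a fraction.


Position discount weights w_i = 1/(i+1) for i=1..7:
Weights = [1/2, 1/3, 1/4, 1/5, 1/6, 1/7, 1/8]
Actual relevance: [0, 3, 3, 3, 0, 0, 5]
DCG = 0/2 + 3/3 + 3/4 + 3/5 + 0/6 + 0/7 + 5/8 = 119/40
Ideal relevance (sorted desc): [5, 3, 3, 3, 0, 0, 0]
Ideal DCG = 5/2 + 3/3 + 3/4 + 3/5 + 0/6 + 0/7 + 0/8 = 97/20
nDCG = DCG / ideal_DCG = 119/40 / 97/20 = 119/194

119/194


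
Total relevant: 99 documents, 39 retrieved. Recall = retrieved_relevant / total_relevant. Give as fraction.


Recall = retrieved_relevant / total_relevant
= 39 / 99
= 39 / (39 + 60)
= 13/33

13/33


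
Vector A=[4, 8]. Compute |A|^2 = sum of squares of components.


|A|^2 = sum of squared components
A[0]^2 = 4^2 = 16
A[1]^2 = 8^2 = 64
Sum = 16 + 64 = 80

80


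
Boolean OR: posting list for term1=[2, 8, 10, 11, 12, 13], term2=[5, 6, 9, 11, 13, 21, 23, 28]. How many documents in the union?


Boolean OR: find union of posting lists
term1 docs: [2, 8, 10, 11, 12, 13]
term2 docs: [5, 6, 9, 11, 13, 21, 23, 28]
Union: [2, 5, 6, 8, 9, 10, 11, 12, 13, 21, 23, 28]
|union| = 12

12


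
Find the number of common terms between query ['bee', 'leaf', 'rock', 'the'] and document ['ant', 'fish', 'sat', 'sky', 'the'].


Query terms: ['bee', 'leaf', 'rock', 'the']
Document terms: ['ant', 'fish', 'sat', 'sky', 'the']
Common terms: ['the']
Overlap count = 1

1


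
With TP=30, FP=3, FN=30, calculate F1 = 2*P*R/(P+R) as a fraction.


F1 = 2 * P * R / (P + R)
P = TP/(TP+FP) = 30/33 = 10/11
R = TP/(TP+FN) = 30/60 = 1/2
2 * P * R = 2 * 10/11 * 1/2 = 10/11
P + R = 10/11 + 1/2 = 31/22
F1 = 10/11 / 31/22 = 20/31

20/31


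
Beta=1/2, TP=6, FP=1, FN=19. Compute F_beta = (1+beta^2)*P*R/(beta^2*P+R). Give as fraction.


P = TP/(TP+FP) = 6/7 = 6/7
R = TP/(TP+FN) = 6/25 = 6/25
beta^2 = 1/2^2 = 1/4
(1 + beta^2) = 5/4
Numerator = (1+beta^2)*P*R = 9/35
Denominator = beta^2*P + R = 3/14 + 6/25 = 159/350
F_beta = 30/53

30/53


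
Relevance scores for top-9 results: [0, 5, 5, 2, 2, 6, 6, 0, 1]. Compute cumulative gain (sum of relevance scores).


Cumulative Gain = sum of relevance scores
Position 1: rel=0, running sum=0
Position 2: rel=5, running sum=5
Position 3: rel=5, running sum=10
Position 4: rel=2, running sum=12
Position 5: rel=2, running sum=14
Position 6: rel=6, running sum=20
Position 7: rel=6, running sum=26
Position 8: rel=0, running sum=26
Position 9: rel=1, running sum=27
CG = 27

27


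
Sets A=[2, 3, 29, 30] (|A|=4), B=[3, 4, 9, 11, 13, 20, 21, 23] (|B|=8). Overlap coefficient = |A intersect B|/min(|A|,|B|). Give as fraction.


A intersect B = [3]
|A intersect B| = 1
min(|A|, |B|) = min(4, 8) = 4
Overlap = 1 / 4 = 1/4

1/4


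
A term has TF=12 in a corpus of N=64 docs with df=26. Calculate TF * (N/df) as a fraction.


TF * (N/df)
= 12 * (64/26)
= 12 * 32/13
= 384/13

384/13


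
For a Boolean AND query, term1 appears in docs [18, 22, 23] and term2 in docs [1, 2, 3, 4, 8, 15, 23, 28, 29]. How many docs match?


Boolean AND: find intersection of posting lists
term1 docs: [18, 22, 23]
term2 docs: [1, 2, 3, 4, 8, 15, 23, 28, 29]
Intersection: [23]
|intersection| = 1

1


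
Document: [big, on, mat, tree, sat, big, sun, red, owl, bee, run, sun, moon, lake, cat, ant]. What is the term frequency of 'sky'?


Document has 16 words
Scanning for 'sky':
Term not found in document
Count = 0

0


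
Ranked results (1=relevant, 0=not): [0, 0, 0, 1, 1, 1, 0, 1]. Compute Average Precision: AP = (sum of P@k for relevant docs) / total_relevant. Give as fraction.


Computing P@k for each relevant position:
Position 1: not relevant
Position 2: not relevant
Position 3: not relevant
Position 4: relevant, P@4 = 1/4 = 1/4
Position 5: relevant, P@5 = 2/5 = 2/5
Position 6: relevant, P@6 = 3/6 = 1/2
Position 7: not relevant
Position 8: relevant, P@8 = 4/8 = 1/2
Sum of P@k = 1/4 + 2/5 + 1/2 + 1/2 = 33/20
AP = 33/20 / 4 = 33/80

33/80


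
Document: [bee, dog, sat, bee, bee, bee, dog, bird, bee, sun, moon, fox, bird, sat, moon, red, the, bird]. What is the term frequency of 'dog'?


Document has 18 words
Scanning for 'dog':
Found at positions: [1, 6]
Count = 2

2


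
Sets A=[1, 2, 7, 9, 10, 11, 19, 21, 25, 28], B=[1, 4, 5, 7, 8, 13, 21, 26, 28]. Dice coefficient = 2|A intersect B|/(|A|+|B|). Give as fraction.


A intersect B = [1, 7, 21, 28]
|A intersect B| = 4
|A| = 10, |B| = 9
Dice = 2*4 / (10+9)
= 8 / 19 = 8/19

8/19


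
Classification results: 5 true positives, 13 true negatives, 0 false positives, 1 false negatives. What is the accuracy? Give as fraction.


Accuracy = (TP + TN) / (TP + TN + FP + FN)
TP + TN = 5 + 13 = 18
Total = 5 + 13 + 0 + 1 = 19
Accuracy = 18 / 19 = 18/19

18/19


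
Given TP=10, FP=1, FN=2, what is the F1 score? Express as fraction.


F1 = 2 * P * R / (P + R)
P = TP/(TP+FP) = 10/11 = 10/11
R = TP/(TP+FN) = 10/12 = 5/6
2 * P * R = 2 * 10/11 * 5/6 = 50/33
P + R = 10/11 + 5/6 = 115/66
F1 = 50/33 / 115/66 = 20/23

20/23


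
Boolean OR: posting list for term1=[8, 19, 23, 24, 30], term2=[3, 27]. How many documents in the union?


Boolean OR: find union of posting lists
term1 docs: [8, 19, 23, 24, 30]
term2 docs: [3, 27]
Union: [3, 8, 19, 23, 24, 27, 30]
|union| = 7

7


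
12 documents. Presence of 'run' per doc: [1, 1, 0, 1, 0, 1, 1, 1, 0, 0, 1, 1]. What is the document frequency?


Checking each document for 'run':
Doc 1: present
Doc 2: present
Doc 3: absent
Doc 4: present
Doc 5: absent
Doc 6: present
Doc 7: present
Doc 8: present
Doc 9: absent
Doc 10: absent
Doc 11: present
Doc 12: present
df = sum of presences = 1 + 1 + 0 + 1 + 0 + 1 + 1 + 1 + 0 + 0 + 1 + 1 = 8

8


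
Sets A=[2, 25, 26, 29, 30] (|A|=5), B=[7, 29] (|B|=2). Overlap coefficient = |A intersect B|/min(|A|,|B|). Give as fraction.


A intersect B = [29]
|A intersect B| = 1
min(|A|, |B|) = min(5, 2) = 2
Overlap = 1 / 2 = 1/2

1/2


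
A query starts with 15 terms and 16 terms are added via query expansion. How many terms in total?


Original terms: 15
Expansion terms: 16
Total = 15 + 16 = 31

31


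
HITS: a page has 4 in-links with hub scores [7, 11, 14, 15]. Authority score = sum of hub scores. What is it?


Authority = sum of hub scores of in-linkers
In-link 1: hub score = 7
In-link 2: hub score = 11
In-link 3: hub score = 14
In-link 4: hub score = 15
Authority = 7 + 11 + 14 + 15 = 47

47


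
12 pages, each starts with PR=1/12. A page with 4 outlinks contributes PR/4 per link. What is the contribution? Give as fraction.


Initial PR = 1/12 = 1/12
Outlinks = 4
Contribution per link = PR / outlinks
= 1/12 / 4
= 1/48

1/48


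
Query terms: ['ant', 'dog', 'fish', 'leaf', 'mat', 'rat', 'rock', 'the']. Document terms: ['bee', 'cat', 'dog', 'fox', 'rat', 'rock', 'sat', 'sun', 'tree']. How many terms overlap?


Query terms: ['ant', 'dog', 'fish', 'leaf', 'mat', 'rat', 'rock', 'the']
Document terms: ['bee', 'cat', 'dog', 'fox', 'rat', 'rock', 'sat', 'sun', 'tree']
Common terms: ['dog', 'rat', 'rock']
Overlap count = 3

3


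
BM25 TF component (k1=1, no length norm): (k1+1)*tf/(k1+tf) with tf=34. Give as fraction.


BM25 TF component = (k1+1)*tf / (k1+tf)
k1 = 1, tf = 34
Numerator = (1+1)*34 = 68
Denominator = 1 + 34 = 35
= 68/35 = 68/35

68/35


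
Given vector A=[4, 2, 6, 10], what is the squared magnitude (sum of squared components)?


|A|^2 = sum of squared components
A[0]^2 = 4^2 = 16
A[1]^2 = 2^2 = 4
A[2]^2 = 6^2 = 36
A[3]^2 = 10^2 = 100
Sum = 16 + 4 + 36 + 100 = 156

156


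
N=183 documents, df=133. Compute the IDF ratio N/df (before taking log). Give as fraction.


IDF ratio = N / df
= 183 / 133
= 183/133

183/133


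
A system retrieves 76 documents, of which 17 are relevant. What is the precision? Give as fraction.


Precision = relevant_retrieved / total_retrieved
= 17 / 76
= 17 / (17 + 59)
= 17/76

17/76


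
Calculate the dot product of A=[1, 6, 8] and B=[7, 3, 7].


Dot product = sum of element-wise products
A[0]*B[0] = 1*7 = 7
A[1]*B[1] = 6*3 = 18
A[2]*B[2] = 8*7 = 56
Sum = 7 + 18 + 56 = 81

81


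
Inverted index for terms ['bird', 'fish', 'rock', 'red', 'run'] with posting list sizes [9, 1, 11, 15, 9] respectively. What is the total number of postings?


Summing posting list sizes:
'bird': 9 postings
'fish': 1 postings
'rock': 11 postings
'red': 15 postings
'run': 9 postings
Total = 9 + 1 + 11 + 15 + 9 = 45

45


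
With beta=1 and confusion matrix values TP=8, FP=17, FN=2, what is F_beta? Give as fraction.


P = TP/(TP+FP) = 8/25 = 8/25
R = TP/(TP+FN) = 8/10 = 4/5
beta^2 = 1^2 = 1
(1 + beta^2) = 2
Numerator = (1+beta^2)*P*R = 64/125
Denominator = beta^2*P + R = 8/25 + 4/5 = 28/25
F_beta = 16/35

16/35


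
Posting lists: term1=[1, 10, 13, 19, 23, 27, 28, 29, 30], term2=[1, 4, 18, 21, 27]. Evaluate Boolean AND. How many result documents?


Boolean AND: find intersection of posting lists
term1 docs: [1, 10, 13, 19, 23, 27, 28, 29, 30]
term2 docs: [1, 4, 18, 21, 27]
Intersection: [1, 27]
|intersection| = 2

2


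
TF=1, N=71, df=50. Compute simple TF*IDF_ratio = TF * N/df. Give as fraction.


TF * (N/df)
= 1 * (71/50)
= 1 * 71/50
= 71/50

71/50


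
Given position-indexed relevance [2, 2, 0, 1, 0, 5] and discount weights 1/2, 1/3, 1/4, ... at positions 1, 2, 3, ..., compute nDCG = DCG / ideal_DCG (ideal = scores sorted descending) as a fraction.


Position discount weights w_i = 1/(i+1) for i=1..6:
Weights = [1/2, 1/3, 1/4, 1/5, 1/6, 1/7]
Actual relevance: [2, 2, 0, 1, 0, 5]
DCG = 2/2 + 2/3 + 0/4 + 1/5 + 0/6 + 5/7 = 271/105
Ideal relevance (sorted desc): [5, 2, 2, 1, 0, 0]
Ideal DCG = 5/2 + 2/3 + 2/4 + 1/5 + 0/6 + 0/7 = 58/15
nDCG = DCG / ideal_DCG = 271/105 / 58/15 = 271/406

271/406


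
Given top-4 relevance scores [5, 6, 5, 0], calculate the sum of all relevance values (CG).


Cumulative Gain = sum of relevance scores
Position 1: rel=5, running sum=5
Position 2: rel=6, running sum=11
Position 3: rel=5, running sum=16
Position 4: rel=0, running sum=16
CG = 16

16


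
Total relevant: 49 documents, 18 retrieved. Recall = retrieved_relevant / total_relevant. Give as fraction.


Recall = retrieved_relevant / total_relevant
= 18 / 49
= 18 / (18 + 31)
= 18/49

18/49


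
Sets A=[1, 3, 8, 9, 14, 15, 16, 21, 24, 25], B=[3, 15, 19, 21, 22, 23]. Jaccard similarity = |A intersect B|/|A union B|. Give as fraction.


A intersect B = [3, 15, 21]
|A intersect B| = 3
A union B = [1, 3, 8, 9, 14, 15, 16, 19, 21, 22, 23, 24, 25]
|A union B| = 13
Jaccard = 3/13 = 3/13

3/13


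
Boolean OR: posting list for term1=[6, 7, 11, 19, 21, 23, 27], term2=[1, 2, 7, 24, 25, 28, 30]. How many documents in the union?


Boolean OR: find union of posting lists
term1 docs: [6, 7, 11, 19, 21, 23, 27]
term2 docs: [1, 2, 7, 24, 25, 28, 30]
Union: [1, 2, 6, 7, 11, 19, 21, 23, 24, 25, 27, 28, 30]
|union| = 13

13


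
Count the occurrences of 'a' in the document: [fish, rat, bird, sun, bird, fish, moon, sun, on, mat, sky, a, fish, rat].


Document has 14 words
Scanning for 'a':
Found at positions: [11]
Count = 1

1


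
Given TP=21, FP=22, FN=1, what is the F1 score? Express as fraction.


F1 = 2 * P * R / (P + R)
P = TP/(TP+FP) = 21/43 = 21/43
R = TP/(TP+FN) = 21/22 = 21/22
2 * P * R = 2 * 21/43 * 21/22 = 441/473
P + R = 21/43 + 21/22 = 1365/946
F1 = 441/473 / 1365/946 = 42/65

42/65


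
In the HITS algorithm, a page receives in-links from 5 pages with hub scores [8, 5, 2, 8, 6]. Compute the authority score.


Authority = sum of hub scores of in-linkers
In-link 1: hub score = 8
In-link 2: hub score = 5
In-link 3: hub score = 2
In-link 4: hub score = 8
In-link 5: hub score = 6
Authority = 8 + 5 + 2 + 8 + 6 = 29

29


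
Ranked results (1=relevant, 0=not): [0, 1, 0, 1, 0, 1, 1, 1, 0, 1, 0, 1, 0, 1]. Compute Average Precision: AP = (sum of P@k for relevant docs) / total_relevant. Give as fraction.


Computing P@k for each relevant position:
Position 1: not relevant
Position 2: relevant, P@2 = 1/2 = 1/2
Position 3: not relevant
Position 4: relevant, P@4 = 2/4 = 1/2
Position 5: not relevant
Position 6: relevant, P@6 = 3/6 = 1/2
Position 7: relevant, P@7 = 4/7 = 4/7
Position 8: relevant, P@8 = 5/8 = 5/8
Position 9: not relevant
Position 10: relevant, P@10 = 6/10 = 3/5
Position 11: not relevant
Position 12: relevant, P@12 = 7/12 = 7/12
Position 13: not relevant
Position 14: relevant, P@14 = 8/14 = 4/7
Sum of P@k = 1/2 + 1/2 + 1/2 + 4/7 + 5/8 + 3/5 + 7/12 + 4/7 = 3739/840
AP = 3739/840 / 8 = 3739/6720

3739/6720


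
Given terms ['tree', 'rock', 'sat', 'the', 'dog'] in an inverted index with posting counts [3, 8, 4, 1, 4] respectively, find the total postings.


Summing posting list sizes:
'tree': 3 postings
'rock': 8 postings
'sat': 4 postings
'the': 1 postings
'dog': 4 postings
Total = 3 + 8 + 4 + 1 + 4 = 20

20


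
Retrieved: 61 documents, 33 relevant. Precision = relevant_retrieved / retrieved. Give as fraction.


Precision = relevant_retrieved / total_retrieved
= 33 / 61
= 33 / (33 + 28)
= 33/61

33/61


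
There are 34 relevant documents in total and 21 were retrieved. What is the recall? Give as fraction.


Recall = retrieved_relevant / total_relevant
= 21 / 34
= 21 / (21 + 13)
= 21/34

21/34


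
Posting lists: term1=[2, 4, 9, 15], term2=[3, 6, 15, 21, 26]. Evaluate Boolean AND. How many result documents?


Boolean AND: find intersection of posting lists
term1 docs: [2, 4, 9, 15]
term2 docs: [3, 6, 15, 21, 26]
Intersection: [15]
|intersection| = 1

1


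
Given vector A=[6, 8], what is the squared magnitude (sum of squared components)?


|A|^2 = sum of squared components
A[0]^2 = 6^2 = 36
A[1]^2 = 8^2 = 64
Sum = 36 + 64 = 100

100


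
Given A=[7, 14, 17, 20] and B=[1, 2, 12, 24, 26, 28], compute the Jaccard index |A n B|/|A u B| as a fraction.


A intersect B = []
|A intersect B| = 0
A union B = [1, 2, 7, 12, 14, 17, 20, 24, 26, 28]
|A union B| = 10
Jaccard = 0/10 = 0

0


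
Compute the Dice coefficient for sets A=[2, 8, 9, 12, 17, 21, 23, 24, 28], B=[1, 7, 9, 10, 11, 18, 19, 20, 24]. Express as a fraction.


A intersect B = [9, 24]
|A intersect B| = 2
|A| = 9, |B| = 9
Dice = 2*2 / (9+9)
= 4 / 18 = 2/9

2/9


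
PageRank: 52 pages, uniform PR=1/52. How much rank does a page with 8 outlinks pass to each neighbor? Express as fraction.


Initial PR = 1/52 = 1/52
Outlinks = 8
Contribution per link = PR / outlinks
= 1/52 / 8
= 1/416

1/416


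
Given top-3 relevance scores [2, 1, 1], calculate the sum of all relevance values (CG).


Cumulative Gain = sum of relevance scores
Position 1: rel=2, running sum=2
Position 2: rel=1, running sum=3
Position 3: rel=1, running sum=4
CG = 4

4


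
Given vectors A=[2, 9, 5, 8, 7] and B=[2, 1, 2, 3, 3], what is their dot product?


Dot product = sum of element-wise products
A[0]*B[0] = 2*2 = 4
A[1]*B[1] = 9*1 = 9
A[2]*B[2] = 5*2 = 10
A[3]*B[3] = 8*3 = 24
A[4]*B[4] = 7*3 = 21
Sum = 4 + 9 + 10 + 24 + 21 = 68

68


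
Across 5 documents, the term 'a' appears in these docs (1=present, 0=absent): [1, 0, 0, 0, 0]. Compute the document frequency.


Checking each document for 'a':
Doc 1: present
Doc 2: absent
Doc 3: absent
Doc 4: absent
Doc 5: absent
df = sum of presences = 1 + 0 + 0 + 0 + 0 = 1

1


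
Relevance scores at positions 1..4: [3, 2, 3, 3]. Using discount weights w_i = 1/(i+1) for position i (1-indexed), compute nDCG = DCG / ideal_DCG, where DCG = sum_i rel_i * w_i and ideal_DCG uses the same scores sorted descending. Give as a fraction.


Position discount weights w_i = 1/(i+1) for i=1..4:
Weights = [1/2, 1/3, 1/4, 1/5]
Actual relevance: [3, 2, 3, 3]
DCG = 3/2 + 2/3 + 3/4 + 3/5 = 211/60
Ideal relevance (sorted desc): [3, 3, 3, 2]
Ideal DCG = 3/2 + 3/3 + 3/4 + 2/5 = 73/20
nDCG = DCG / ideal_DCG = 211/60 / 73/20 = 211/219

211/219


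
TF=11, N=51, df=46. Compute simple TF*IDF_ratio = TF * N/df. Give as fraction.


TF * (N/df)
= 11 * (51/46)
= 11 * 51/46
= 561/46

561/46


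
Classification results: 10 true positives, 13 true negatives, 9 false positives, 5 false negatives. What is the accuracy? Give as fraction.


Accuracy = (TP + TN) / (TP + TN + FP + FN)
TP + TN = 10 + 13 = 23
Total = 10 + 13 + 9 + 5 = 37
Accuracy = 23 / 37 = 23/37

23/37


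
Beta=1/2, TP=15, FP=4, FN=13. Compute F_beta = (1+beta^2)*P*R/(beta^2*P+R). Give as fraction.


P = TP/(TP+FP) = 15/19 = 15/19
R = TP/(TP+FN) = 15/28 = 15/28
beta^2 = 1/2^2 = 1/4
(1 + beta^2) = 5/4
Numerator = (1+beta^2)*P*R = 1125/2128
Denominator = beta^2*P + R = 15/76 + 15/28 = 195/266
F_beta = 75/104

75/104


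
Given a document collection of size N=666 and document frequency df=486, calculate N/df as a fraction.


IDF ratio = N / df
= 666 / 486
= 37/27

37/27


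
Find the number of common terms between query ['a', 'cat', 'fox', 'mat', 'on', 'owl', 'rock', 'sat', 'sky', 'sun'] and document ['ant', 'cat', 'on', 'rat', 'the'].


Query terms: ['a', 'cat', 'fox', 'mat', 'on', 'owl', 'rock', 'sat', 'sky', 'sun']
Document terms: ['ant', 'cat', 'on', 'rat', 'the']
Common terms: ['cat', 'on']
Overlap count = 2

2


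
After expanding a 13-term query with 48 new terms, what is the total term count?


Original terms: 13
Expansion terms: 48
Total = 13 + 48 = 61

61


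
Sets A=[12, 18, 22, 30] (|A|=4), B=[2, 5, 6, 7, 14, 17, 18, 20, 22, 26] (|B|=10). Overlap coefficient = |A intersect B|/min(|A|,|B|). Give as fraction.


A intersect B = [18, 22]
|A intersect B| = 2
min(|A|, |B|) = min(4, 10) = 4
Overlap = 2 / 4 = 1/2

1/2


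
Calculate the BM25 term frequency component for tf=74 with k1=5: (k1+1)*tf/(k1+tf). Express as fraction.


BM25 TF component = (k1+1)*tf / (k1+tf)
k1 = 5, tf = 74
Numerator = (5+1)*74 = 444
Denominator = 5 + 74 = 79
= 444/79 = 444/79

444/79


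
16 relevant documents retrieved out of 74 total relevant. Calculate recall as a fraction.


Recall = retrieved_relevant / total_relevant
= 16 / 74
= 16 / (16 + 58)
= 8/37

8/37


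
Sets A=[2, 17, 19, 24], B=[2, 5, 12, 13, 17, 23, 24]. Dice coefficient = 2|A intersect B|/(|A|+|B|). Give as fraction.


A intersect B = [2, 17, 24]
|A intersect B| = 3
|A| = 4, |B| = 7
Dice = 2*3 / (4+7)
= 6 / 11 = 6/11

6/11


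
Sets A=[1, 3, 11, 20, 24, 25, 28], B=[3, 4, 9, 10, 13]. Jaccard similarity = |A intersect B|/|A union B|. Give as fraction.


A intersect B = [3]
|A intersect B| = 1
A union B = [1, 3, 4, 9, 10, 11, 13, 20, 24, 25, 28]
|A union B| = 11
Jaccard = 1/11 = 1/11

1/11


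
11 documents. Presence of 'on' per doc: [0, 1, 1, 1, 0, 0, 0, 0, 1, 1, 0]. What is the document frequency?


Checking each document for 'on':
Doc 1: absent
Doc 2: present
Doc 3: present
Doc 4: present
Doc 5: absent
Doc 6: absent
Doc 7: absent
Doc 8: absent
Doc 9: present
Doc 10: present
Doc 11: absent
df = sum of presences = 0 + 1 + 1 + 1 + 0 + 0 + 0 + 0 + 1 + 1 + 0 = 5

5


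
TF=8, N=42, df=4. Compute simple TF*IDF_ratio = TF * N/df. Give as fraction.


TF * (N/df)
= 8 * (42/4)
= 8 * 21/2
= 84

84


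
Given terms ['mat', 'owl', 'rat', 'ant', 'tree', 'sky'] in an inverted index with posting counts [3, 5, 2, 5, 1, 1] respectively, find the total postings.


Summing posting list sizes:
'mat': 3 postings
'owl': 5 postings
'rat': 2 postings
'ant': 5 postings
'tree': 1 postings
'sky': 1 postings
Total = 3 + 5 + 2 + 5 + 1 + 1 = 17

17


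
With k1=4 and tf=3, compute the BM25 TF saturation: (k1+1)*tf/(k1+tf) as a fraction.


BM25 TF component = (k1+1)*tf / (k1+tf)
k1 = 4, tf = 3
Numerator = (4+1)*3 = 15
Denominator = 4 + 3 = 7
= 15/7 = 15/7

15/7


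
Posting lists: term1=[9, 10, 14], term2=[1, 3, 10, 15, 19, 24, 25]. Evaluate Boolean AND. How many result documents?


Boolean AND: find intersection of posting lists
term1 docs: [9, 10, 14]
term2 docs: [1, 3, 10, 15, 19, 24, 25]
Intersection: [10]
|intersection| = 1

1


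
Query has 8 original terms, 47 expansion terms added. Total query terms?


Original terms: 8
Expansion terms: 47
Total = 8 + 47 = 55

55


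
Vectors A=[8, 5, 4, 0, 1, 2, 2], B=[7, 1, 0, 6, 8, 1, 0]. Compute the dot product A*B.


Dot product = sum of element-wise products
A[0]*B[0] = 8*7 = 56
A[1]*B[1] = 5*1 = 5
A[2]*B[2] = 4*0 = 0
A[3]*B[3] = 0*6 = 0
A[4]*B[4] = 1*8 = 8
A[5]*B[5] = 2*1 = 2
A[6]*B[6] = 2*0 = 0
Sum = 56 + 5 + 0 + 0 + 8 + 2 + 0 = 71

71


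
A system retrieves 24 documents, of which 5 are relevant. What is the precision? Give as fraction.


Precision = relevant_retrieved / total_retrieved
= 5 / 24
= 5 / (5 + 19)
= 5/24

5/24


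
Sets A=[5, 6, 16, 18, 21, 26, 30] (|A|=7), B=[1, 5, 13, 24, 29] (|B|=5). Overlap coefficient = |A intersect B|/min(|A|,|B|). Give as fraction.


A intersect B = [5]
|A intersect B| = 1
min(|A|, |B|) = min(7, 5) = 5
Overlap = 1 / 5 = 1/5

1/5


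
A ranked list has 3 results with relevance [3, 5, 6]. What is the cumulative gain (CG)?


Cumulative Gain = sum of relevance scores
Position 1: rel=3, running sum=3
Position 2: rel=5, running sum=8
Position 3: rel=6, running sum=14
CG = 14

14


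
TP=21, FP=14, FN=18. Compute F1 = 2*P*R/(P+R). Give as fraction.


F1 = 2 * P * R / (P + R)
P = TP/(TP+FP) = 21/35 = 3/5
R = TP/(TP+FN) = 21/39 = 7/13
2 * P * R = 2 * 3/5 * 7/13 = 42/65
P + R = 3/5 + 7/13 = 74/65
F1 = 42/65 / 74/65 = 21/37

21/37


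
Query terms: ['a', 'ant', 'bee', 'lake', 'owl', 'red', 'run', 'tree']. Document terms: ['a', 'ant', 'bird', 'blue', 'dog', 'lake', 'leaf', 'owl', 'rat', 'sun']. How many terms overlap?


Query terms: ['a', 'ant', 'bee', 'lake', 'owl', 'red', 'run', 'tree']
Document terms: ['a', 'ant', 'bird', 'blue', 'dog', 'lake', 'leaf', 'owl', 'rat', 'sun']
Common terms: ['a', 'ant', 'lake', 'owl']
Overlap count = 4

4


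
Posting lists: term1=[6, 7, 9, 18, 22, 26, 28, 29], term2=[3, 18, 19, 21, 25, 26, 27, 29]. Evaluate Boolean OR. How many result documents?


Boolean OR: find union of posting lists
term1 docs: [6, 7, 9, 18, 22, 26, 28, 29]
term2 docs: [3, 18, 19, 21, 25, 26, 27, 29]
Union: [3, 6, 7, 9, 18, 19, 21, 22, 25, 26, 27, 28, 29]
|union| = 13

13


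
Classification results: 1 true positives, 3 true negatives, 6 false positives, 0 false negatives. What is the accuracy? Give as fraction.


Accuracy = (TP + TN) / (TP + TN + FP + FN)
TP + TN = 1 + 3 = 4
Total = 1 + 3 + 6 + 0 = 10
Accuracy = 4 / 10 = 2/5

2/5


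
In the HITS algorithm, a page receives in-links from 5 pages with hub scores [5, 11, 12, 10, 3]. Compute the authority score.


Authority = sum of hub scores of in-linkers
In-link 1: hub score = 5
In-link 2: hub score = 11
In-link 3: hub score = 12
In-link 4: hub score = 10
In-link 5: hub score = 3
Authority = 5 + 11 + 12 + 10 + 3 = 41

41


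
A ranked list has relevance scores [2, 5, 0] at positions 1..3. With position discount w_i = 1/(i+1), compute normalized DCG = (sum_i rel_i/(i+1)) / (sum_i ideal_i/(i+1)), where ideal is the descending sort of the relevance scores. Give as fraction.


Position discount weights w_i = 1/(i+1) for i=1..3:
Weights = [1/2, 1/3, 1/4]
Actual relevance: [2, 5, 0]
DCG = 2/2 + 5/3 + 0/4 = 8/3
Ideal relevance (sorted desc): [5, 2, 0]
Ideal DCG = 5/2 + 2/3 + 0/4 = 19/6
nDCG = DCG / ideal_DCG = 8/3 / 19/6 = 16/19

16/19


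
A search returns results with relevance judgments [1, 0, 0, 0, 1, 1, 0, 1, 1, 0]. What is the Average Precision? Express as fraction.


Computing P@k for each relevant position:
Position 1: relevant, P@1 = 1/1 = 1
Position 2: not relevant
Position 3: not relevant
Position 4: not relevant
Position 5: relevant, P@5 = 2/5 = 2/5
Position 6: relevant, P@6 = 3/6 = 1/2
Position 7: not relevant
Position 8: relevant, P@8 = 4/8 = 1/2
Position 9: relevant, P@9 = 5/9 = 5/9
Position 10: not relevant
Sum of P@k = 1 + 2/5 + 1/2 + 1/2 + 5/9 = 133/45
AP = 133/45 / 5 = 133/225

133/225


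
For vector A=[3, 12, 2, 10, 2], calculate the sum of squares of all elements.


|A|^2 = sum of squared components
A[0]^2 = 3^2 = 9
A[1]^2 = 12^2 = 144
A[2]^2 = 2^2 = 4
A[3]^2 = 10^2 = 100
A[4]^2 = 2^2 = 4
Sum = 9 + 144 + 4 + 100 + 4 = 261

261


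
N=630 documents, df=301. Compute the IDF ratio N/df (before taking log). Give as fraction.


IDF ratio = N / df
= 630 / 301
= 90/43

90/43


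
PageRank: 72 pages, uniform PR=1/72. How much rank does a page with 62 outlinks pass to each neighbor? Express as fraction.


Initial PR = 1/72 = 1/72
Outlinks = 62
Contribution per link = PR / outlinks
= 1/72 / 62
= 1/4464

1/4464


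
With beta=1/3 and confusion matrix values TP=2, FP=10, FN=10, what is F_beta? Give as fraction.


P = TP/(TP+FP) = 2/12 = 1/6
R = TP/(TP+FN) = 2/12 = 1/6
beta^2 = 1/3^2 = 1/9
(1 + beta^2) = 10/9
Numerator = (1+beta^2)*P*R = 5/162
Denominator = beta^2*P + R = 1/54 + 1/6 = 5/27
F_beta = 1/6

1/6


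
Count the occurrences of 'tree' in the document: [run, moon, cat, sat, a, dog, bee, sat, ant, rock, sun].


Document has 11 words
Scanning for 'tree':
Term not found in document
Count = 0

0


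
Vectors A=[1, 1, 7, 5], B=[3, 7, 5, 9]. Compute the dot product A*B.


Dot product = sum of element-wise products
A[0]*B[0] = 1*3 = 3
A[1]*B[1] = 1*7 = 7
A[2]*B[2] = 7*5 = 35
A[3]*B[3] = 5*9 = 45
Sum = 3 + 7 + 35 + 45 = 90

90


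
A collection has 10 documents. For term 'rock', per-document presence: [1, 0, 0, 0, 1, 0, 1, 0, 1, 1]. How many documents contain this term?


Checking each document for 'rock':
Doc 1: present
Doc 2: absent
Doc 3: absent
Doc 4: absent
Doc 5: present
Doc 6: absent
Doc 7: present
Doc 8: absent
Doc 9: present
Doc 10: present
df = sum of presences = 1 + 0 + 0 + 0 + 1 + 0 + 1 + 0 + 1 + 1 = 5

5


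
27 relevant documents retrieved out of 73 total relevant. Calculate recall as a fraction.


Recall = retrieved_relevant / total_relevant
= 27 / 73
= 27 / (27 + 46)
= 27/73

27/73


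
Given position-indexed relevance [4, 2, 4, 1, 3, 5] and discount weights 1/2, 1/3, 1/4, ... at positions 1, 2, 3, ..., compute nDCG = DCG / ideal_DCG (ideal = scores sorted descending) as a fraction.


Position discount weights w_i = 1/(i+1) for i=1..6:
Weights = [1/2, 1/3, 1/4, 1/5, 1/6, 1/7]
Actual relevance: [4, 2, 4, 1, 3, 5]
DCG = 4/2 + 2/3 + 4/4 + 1/5 + 3/6 + 5/7 = 1067/210
Ideal relevance (sorted desc): [5, 4, 4, 3, 2, 1]
Ideal DCG = 5/2 + 4/3 + 4/4 + 3/5 + 2/6 + 1/7 = 1241/210
nDCG = DCG / ideal_DCG = 1067/210 / 1241/210 = 1067/1241

1067/1241


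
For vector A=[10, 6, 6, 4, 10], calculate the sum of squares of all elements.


|A|^2 = sum of squared components
A[0]^2 = 10^2 = 100
A[1]^2 = 6^2 = 36
A[2]^2 = 6^2 = 36
A[3]^2 = 4^2 = 16
A[4]^2 = 10^2 = 100
Sum = 100 + 36 + 36 + 16 + 100 = 288

288


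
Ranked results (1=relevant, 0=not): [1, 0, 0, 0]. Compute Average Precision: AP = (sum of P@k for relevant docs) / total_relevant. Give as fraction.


Computing P@k for each relevant position:
Position 1: relevant, P@1 = 1/1 = 1
Position 2: not relevant
Position 3: not relevant
Position 4: not relevant
Sum of P@k = 1 = 1
AP = 1 / 1 = 1

1


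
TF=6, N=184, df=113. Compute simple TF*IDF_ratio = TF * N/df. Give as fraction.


TF * (N/df)
= 6 * (184/113)
= 6 * 184/113
= 1104/113

1104/113


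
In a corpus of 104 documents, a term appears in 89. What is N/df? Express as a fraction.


IDF ratio = N / df
= 104 / 89
= 104/89

104/89


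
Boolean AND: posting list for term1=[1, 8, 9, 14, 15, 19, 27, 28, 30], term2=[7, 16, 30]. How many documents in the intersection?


Boolean AND: find intersection of posting lists
term1 docs: [1, 8, 9, 14, 15, 19, 27, 28, 30]
term2 docs: [7, 16, 30]
Intersection: [30]
|intersection| = 1

1


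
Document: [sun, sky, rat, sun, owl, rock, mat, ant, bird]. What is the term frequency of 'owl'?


Document has 9 words
Scanning for 'owl':
Found at positions: [4]
Count = 1

1


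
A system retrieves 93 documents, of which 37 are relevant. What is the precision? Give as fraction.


Precision = relevant_retrieved / total_retrieved
= 37 / 93
= 37 / (37 + 56)
= 37/93

37/93


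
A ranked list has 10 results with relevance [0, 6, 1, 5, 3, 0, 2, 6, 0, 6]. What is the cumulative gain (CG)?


Cumulative Gain = sum of relevance scores
Position 1: rel=0, running sum=0
Position 2: rel=6, running sum=6
Position 3: rel=1, running sum=7
Position 4: rel=5, running sum=12
Position 5: rel=3, running sum=15
Position 6: rel=0, running sum=15
Position 7: rel=2, running sum=17
Position 8: rel=6, running sum=23
Position 9: rel=0, running sum=23
Position 10: rel=6, running sum=29
CG = 29

29


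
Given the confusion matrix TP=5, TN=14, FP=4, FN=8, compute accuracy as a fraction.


Accuracy = (TP + TN) / (TP + TN + FP + FN)
TP + TN = 5 + 14 = 19
Total = 5 + 14 + 4 + 8 = 31
Accuracy = 19 / 31 = 19/31

19/31


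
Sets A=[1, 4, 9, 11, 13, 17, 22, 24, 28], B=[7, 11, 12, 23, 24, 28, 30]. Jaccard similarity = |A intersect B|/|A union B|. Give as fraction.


A intersect B = [11, 24, 28]
|A intersect B| = 3
A union B = [1, 4, 7, 9, 11, 12, 13, 17, 22, 23, 24, 28, 30]
|A union B| = 13
Jaccard = 3/13 = 3/13

3/13


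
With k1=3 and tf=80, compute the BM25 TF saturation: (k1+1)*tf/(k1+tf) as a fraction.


BM25 TF component = (k1+1)*tf / (k1+tf)
k1 = 3, tf = 80
Numerator = (3+1)*80 = 320
Denominator = 3 + 80 = 83
= 320/83 = 320/83

320/83


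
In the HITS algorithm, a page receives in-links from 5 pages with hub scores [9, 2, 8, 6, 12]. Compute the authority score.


Authority = sum of hub scores of in-linkers
In-link 1: hub score = 9
In-link 2: hub score = 2
In-link 3: hub score = 8
In-link 4: hub score = 6
In-link 5: hub score = 12
Authority = 9 + 2 + 8 + 6 + 12 = 37

37


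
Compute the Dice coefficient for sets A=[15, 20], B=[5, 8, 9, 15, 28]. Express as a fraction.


A intersect B = [15]
|A intersect B| = 1
|A| = 2, |B| = 5
Dice = 2*1 / (2+5)
= 2 / 7 = 2/7

2/7


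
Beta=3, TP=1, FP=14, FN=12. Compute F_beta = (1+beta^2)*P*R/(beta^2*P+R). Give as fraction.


P = TP/(TP+FP) = 1/15 = 1/15
R = TP/(TP+FN) = 1/13 = 1/13
beta^2 = 3^2 = 9
(1 + beta^2) = 10
Numerator = (1+beta^2)*P*R = 2/39
Denominator = beta^2*P + R = 3/5 + 1/13 = 44/65
F_beta = 5/66

5/66


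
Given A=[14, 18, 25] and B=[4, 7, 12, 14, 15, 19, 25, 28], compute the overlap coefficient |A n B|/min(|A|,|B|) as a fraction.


A intersect B = [14, 25]
|A intersect B| = 2
min(|A|, |B|) = min(3, 8) = 3
Overlap = 2 / 3 = 2/3

2/3


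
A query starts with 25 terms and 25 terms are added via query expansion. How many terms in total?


Original terms: 25
Expansion terms: 25
Total = 25 + 25 = 50

50


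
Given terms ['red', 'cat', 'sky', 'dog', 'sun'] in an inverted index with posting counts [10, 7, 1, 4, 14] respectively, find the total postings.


Summing posting list sizes:
'red': 10 postings
'cat': 7 postings
'sky': 1 postings
'dog': 4 postings
'sun': 14 postings
Total = 10 + 7 + 1 + 4 + 14 = 36

36


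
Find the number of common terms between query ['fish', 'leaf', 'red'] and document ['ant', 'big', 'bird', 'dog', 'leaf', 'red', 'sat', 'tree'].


Query terms: ['fish', 'leaf', 'red']
Document terms: ['ant', 'big', 'bird', 'dog', 'leaf', 'red', 'sat', 'tree']
Common terms: ['leaf', 'red']
Overlap count = 2

2


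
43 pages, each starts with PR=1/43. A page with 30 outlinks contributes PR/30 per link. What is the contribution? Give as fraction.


Initial PR = 1/43 = 1/43
Outlinks = 30
Contribution per link = PR / outlinks
= 1/43 / 30
= 1/1290

1/1290


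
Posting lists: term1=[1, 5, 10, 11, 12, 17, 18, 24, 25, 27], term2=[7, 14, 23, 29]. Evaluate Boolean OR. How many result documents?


Boolean OR: find union of posting lists
term1 docs: [1, 5, 10, 11, 12, 17, 18, 24, 25, 27]
term2 docs: [7, 14, 23, 29]
Union: [1, 5, 7, 10, 11, 12, 14, 17, 18, 23, 24, 25, 27, 29]
|union| = 14

14


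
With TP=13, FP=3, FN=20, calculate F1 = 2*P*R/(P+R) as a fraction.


F1 = 2 * P * R / (P + R)
P = TP/(TP+FP) = 13/16 = 13/16
R = TP/(TP+FN) = 13/33 = 13/33
2 * P * R = 2 * 13/16 * 13/33 = 169/264
P + R = 13/16 + 13/33 = 637/528
F1 = 169/264 / 637/528 = 26/49

26/49


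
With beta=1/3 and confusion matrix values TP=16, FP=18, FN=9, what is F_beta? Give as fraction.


P = TP/(TP+FP) = 16/34 = 8/17
R = TP/(TP+FN) = 16/25 = 16/25
beta^2 = 1/3^2 = 1/9
(1 + beta^2) = 10/9
Numerator = (1+beta^2)*P*R = 256/765
Denominator = beta^2*P + R = 8/153 + 16/25 = 2648/3825
F_beta = 160/331

160/331


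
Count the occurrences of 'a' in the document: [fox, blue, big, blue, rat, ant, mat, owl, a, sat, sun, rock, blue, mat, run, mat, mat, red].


Document has 18 words
Scanning for 'a':
Found at positions: [8]
Count = 1

1


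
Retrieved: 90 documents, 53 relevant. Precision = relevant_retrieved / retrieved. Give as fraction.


Precision = relevant_retrieved / total_retrieved
= 53 / 90
= 53 / (53 + 37)
= 53/90

53/90


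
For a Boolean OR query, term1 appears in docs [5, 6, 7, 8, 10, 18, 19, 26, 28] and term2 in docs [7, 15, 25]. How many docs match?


Boolean OR: find union of posting lists
term1 docs: [5, 6, 7, 8, 10, 18, 19, 26, 28]
term2 docs: [7, 15, 25]
Union: [5, 6, 7, 8, 10, 15, 18, 19, 25, 26, 28]
|union| = 11

11


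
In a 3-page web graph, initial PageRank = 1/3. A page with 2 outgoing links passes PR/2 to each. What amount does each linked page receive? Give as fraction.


Initial PR = 1/3 = 1/3
Outlinks = 2
Contribution per link = PR / outlinks
= 1/3 / 2
= 1/6

1/6


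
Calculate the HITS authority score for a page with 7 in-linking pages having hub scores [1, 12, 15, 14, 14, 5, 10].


Authority = sum of hub scores of in-linkers
In-link 1: hub score = 1
In-link 2: hub score = 12
In-link 3: hub score = 15
In-link 4: hub score = 14
In-link 5: hub score = 14
In-link 6: hub score = 5
In-link 7: hub score = 10
Authority = 1 + 12 + 15 + 14 + 14 + 5 + 10 = 71

71


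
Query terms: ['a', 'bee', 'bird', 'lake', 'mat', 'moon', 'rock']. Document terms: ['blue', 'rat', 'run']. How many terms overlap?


Query terms: ['a', 'bee', 'bird', 'lake', 'mat', 'moon', 'rock']
Document terms: ['blue', 'rat', 'run']
Common terms: []
Overlap count = 0

0


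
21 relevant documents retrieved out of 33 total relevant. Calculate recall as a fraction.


Recall = retrieved_relevant / total_relevant
= 21 / 33
= 21 / (21 + 12)
= 7/11

7/11


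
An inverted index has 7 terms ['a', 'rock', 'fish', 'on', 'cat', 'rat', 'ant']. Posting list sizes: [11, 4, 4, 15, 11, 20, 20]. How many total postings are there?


Summing posting list sizes:
'a': 11 postings
'rock': 4 postings
'fish': 4 postings
'on': 15 postings
'cat': 11 postings
'rat': 20 postings
'ant': 20 postings
Total = 11 + 4 + 4 + 15 + 11 + 20 + 20 = 85

85


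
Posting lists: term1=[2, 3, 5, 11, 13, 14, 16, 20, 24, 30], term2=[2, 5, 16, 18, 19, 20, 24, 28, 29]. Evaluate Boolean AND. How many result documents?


Boolean AND: find intersection of posting lists
term1 docs: [2, 3, 5, 11, 13, 14, 16, 20, 24, 30]
term2 docs: [2, 5, 16, 18, 19, 20, 24, 28, 29]
Intersection: [2, 5, 16, 20, 24]
|intersection| = 5

5


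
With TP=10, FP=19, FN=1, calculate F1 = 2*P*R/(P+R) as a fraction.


F1 = 2 * P * R / (P + R)
P = TP/(TP+FP) = 10/29 = 10/29
R = TP/(TP+FN) = 10/11 = 10/11
2 * P * R = 2 * 10/29 * 10/11 = 200/319
P + R = 10/29 + 10/11 = 400/319
F1 = 200/319 / 400/319 = 1/2

1/2


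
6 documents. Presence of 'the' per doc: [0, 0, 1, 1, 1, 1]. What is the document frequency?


Checking each document for 'the':
Doc 1: absent
Doc 2: absent
Doc 3: present
Doc 4: present
Doc 5: present
Doc 6: present
df = sum of presences = 0 + 0 + 1 + 1 + 1 + 1 = 4

4


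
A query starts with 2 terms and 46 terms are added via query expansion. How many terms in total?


Original terms: 2
Expansion terms: 46
Total = 2 + 46 = 48

48


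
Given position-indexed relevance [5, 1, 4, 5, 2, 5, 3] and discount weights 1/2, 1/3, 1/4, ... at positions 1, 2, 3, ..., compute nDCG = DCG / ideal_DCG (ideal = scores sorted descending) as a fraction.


Position discount weights w_i = 1/(i+1) for i=1..7:
Weights = [1/2, 1/3, 1/4, 1/5, 1/6, 1/7, 1/8]
Actual relevance: [5, 1, 4, 5, 2, 5, 3]
DCG = 5/2 + 1/3 + 4/4 + 5/5 + 2/6 + 5/7 + 3/8 = 1051/168
Ideal relevance (sorted desc): [5, 5, 5, 4, 3, 2, 1]
Ideal DCG = 5/2 + 5/3 + 5/4 + 4/5 + 3/6 + 2/7 + 1/8 = 5987/840
nDCG = DCG / ideal_DCG = 1051/168 / 5987/840 = 5255/5987

5255/5987
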